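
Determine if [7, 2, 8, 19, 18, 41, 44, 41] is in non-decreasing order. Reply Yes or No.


Check consecutive pairs:
  7 <= 2? False
  2 <= 8? True
  8 <= 19? True
  19 <= 18? False
  18 <= 41? True
  41 <= 44? True
  44 <= 41? False
3 consecutive pair(s) are out of order, so the list is not sorted.
Final answer: No


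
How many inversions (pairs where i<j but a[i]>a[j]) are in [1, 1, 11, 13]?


For each element, count the later elements that are smaller than it:
  1 (index 0): smaller elements after it = [] -> 0
  1 (index 1): smaller elements after it = [] -> 0
  11 (index 2): smaller elements after it = [] -> 0
Total inversions = 0 + 0 + 0 = 0
Final answer: 0


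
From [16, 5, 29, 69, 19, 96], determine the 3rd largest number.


Sort descending: [96, 69, 29, 19, 16, 5]
The 3rd element (1-indexed) is at index 2.
Value = 29
Final answer: 29


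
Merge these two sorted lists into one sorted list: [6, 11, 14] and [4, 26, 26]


List A: [6, 11, 14]
List B: [4, 26, 26]
Repeatedly compare the front elements and take the smaller:
  6 vs 4 -> take 4
  6 vs 26 -> take 6
  11 vs 26 -> take 11
  14 vs 26 -> take 14
  A is exhausted; append the rest of B: [26, 26]
Final answer: [4, 6, 11, 14, 26, 26]


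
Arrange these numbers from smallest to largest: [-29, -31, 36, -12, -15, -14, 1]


Original list: [-29, -31, 36, -12, -15, -14, 1]
Repeatedly take the smallest remaining element:
  Remaining [-29, -31, 36, -12, -15, -14, 1] -> smallest is -31
  Remaining [-29, 36, -12, -15, -14, 1] -> smallest is -29
  Remaining [36, -12, -15, -14, 1] -> smallest is -15
  Remaining [36, -12, -14, 1] -> smallest is -14
  Remaining [36, -12, 1] -> smallest is -12
  Remaining [36, 1] -> smallest is 1
  Remaining [36] -> smallest is 36
Collecting the picks in order gives the sorted list.
Final answer: [-31, -29, -15, -14, -12, 1, 36]


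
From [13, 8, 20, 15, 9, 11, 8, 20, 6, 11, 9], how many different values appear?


List all unique values:
Distinct values: [6, 8, 9, 11, 13, 15, 20]
Count = 7
Final answer: 7


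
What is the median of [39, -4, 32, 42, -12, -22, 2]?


First, sort the list: [-22, -12, -4, 2, 32, 39, 42]
The list has 7 elements (odd count).
The middle index is 3 (0-based), and the element there is 2.
Final answer: 2


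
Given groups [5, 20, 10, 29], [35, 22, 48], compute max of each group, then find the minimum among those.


Find max of each group:
  Group 1: [5, 20, 10, 29] -> max = 29
  Group 2: [35, 22, 48] -> max = 48
Maxes: [29, 48]
Minimum of maxes = 29
Final answer: 29


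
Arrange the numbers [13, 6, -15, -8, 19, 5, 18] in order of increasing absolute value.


Compute absolute values:
  |13| = 13
  |6| = 6
  |-15| = 15
  |-8| = 8
  |19| = 19
  |5| = 5
  |18| = 18
Absolute values in increasing order: 5 < 6 < 8 < 13 < 15 < 18 < 19
Listing the original numbers in that order gives the answer.
Final answer: [5, 6, -8, 13, -15, 18, 19]


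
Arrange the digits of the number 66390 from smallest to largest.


The number 66390 has digits: 6, 6, 3, 9, 0
Sorted: 0, 3, 6, 6, 9
Joining the sorted digits gives the result.
Final answer: 03669


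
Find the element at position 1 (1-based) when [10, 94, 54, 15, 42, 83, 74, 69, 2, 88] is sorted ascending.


Sort ascending: [2, 10, 15, 42, 54, 69, 74, 83, 88, 94]
The 1st element (1-indexed) is at index 0.
Value = 2
Final answer: 2


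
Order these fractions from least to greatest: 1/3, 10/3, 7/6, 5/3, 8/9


Convert to decimal for comparison:
  1/3 = 0.3333
  10/3 = 3.3333
  7/6 = 1.1667
  5/3 = 1.6667
  8/9 = 0.8889
Decimals in increasing order: 0.3333 < 0.8889 < 1.1667 < 1.6667 < 3.3333
Writing each back as its fraction gives the sorted order.
Final answer: 1/3, 8/9, 7/6, 5/3, 10/3


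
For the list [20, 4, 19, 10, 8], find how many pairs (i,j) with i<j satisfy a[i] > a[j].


For each element, count the later elements that are smaller than it:
  20 (index 0): smaller elements after it = [4, 19, 10, 8] -> 4
  4 (index 1): smaller elements after it = [] -> 0
  19 (index 2): smaller elements after it = [10, 8] -> 2
  10 (index 3): smaller elements after it = [8] -> 1
Total inversions = 4 + 0 + 2 + 1 = 7
Final answer: 7


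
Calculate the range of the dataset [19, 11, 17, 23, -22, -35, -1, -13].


Maximum value: 23
Minimum value: -35
Range = 23 - (-35) = 58
Final answer: 58


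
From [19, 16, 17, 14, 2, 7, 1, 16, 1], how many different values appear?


List all unique values:
Distinct values: [1, 2, 7, 14, 16, 17, 19]
Count = 7
Final answer: 7


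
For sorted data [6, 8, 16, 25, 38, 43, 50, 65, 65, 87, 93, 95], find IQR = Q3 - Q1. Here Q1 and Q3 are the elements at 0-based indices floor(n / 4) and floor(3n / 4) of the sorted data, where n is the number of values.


The data has n = 12 elements.
Q1 index = floor(12 / 4) = floor(3) = 3; Q3 index = floor(3 * 12 / 4) = floor(9) = 9
Q1 = element at index 3 = 25
Q3 = element at index 9 = 87
IQR = 87 - 25 = 62
Final answer: 62


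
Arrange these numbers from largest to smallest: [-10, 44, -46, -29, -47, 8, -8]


Original list: [-10, 44, -46, -29, -47, 8, -8]
Repeatedly take the largest remaining element:
  Remaining [-10, 44, -46, -29, -47, 8, -8] -> largest is 44
  Remaining [-10, -46, -29, -47, 8, -8] -> largest is 8
  Remaining [-10, -46, -29, -47, -8] -> largest is -8
  Remaining [-10, -46, -29, -47] -> largest is -10
  Remaining [-46, -29, -47] -> largest is -29
  Remaining [-46, -47] -> largest is -46
  Remaining [-47] -> largest is -47
Collecting the picks in order gives the descending list.
Final answer: [44, 8, -8, -10, -29, -46, -47]


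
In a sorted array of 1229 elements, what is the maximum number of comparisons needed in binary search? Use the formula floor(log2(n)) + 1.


Binary search halves the search space each step.
Maximum comparisons = floor(log2(1229)) + 1
log2(1229) = 10.2633
floor(log2(1229)) = 10, so 10 + 1 = 11
Final answer: 11


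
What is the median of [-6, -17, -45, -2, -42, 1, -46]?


First, sort the list: [-46, -45, -42, -17, -6, -2, 1]
The list has 7 elements (odd count).
The middle index is 3 (0-based), and the element there is -17.
Final answer: -17


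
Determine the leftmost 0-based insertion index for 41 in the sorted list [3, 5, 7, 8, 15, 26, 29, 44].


List is sorted: [3, 5, 7, 8, 15, 26, 29, 44]
We need the leftmost position where 41 can be inserted, i.e. the first index whose element is >= 41 (or the end of the list if none is).
Binary search with low=0, high=8 (0-based indices):
  low=0, high=8, mid=4: a[4]=15 < 41, so low = 5
  low=5, high=8, mid=6: a[6]=29 < 41, so low = 7
  low=7, high=8, mid=7: a[7]=44 >= 41, so high = 7
Now low = high = 7, so the insertion index is 7.
Final answer: 7


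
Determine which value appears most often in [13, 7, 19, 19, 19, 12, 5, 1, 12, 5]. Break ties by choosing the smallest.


Count the frequency of each value:
  1 appears 1 time(s)
  5 appears 2 time(s)
  7 appears 1 time(s)
  12 appears 2 time(s)
  13 appears 1 time(s)
  19 appears 3 time(s)
Maximum frequency is 3.
Only 19 reaches that frequency, so it is the mode.
Final answer: 19


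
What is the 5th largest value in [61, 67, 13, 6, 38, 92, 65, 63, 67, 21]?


Sort descending: [92, 67, 67, 65, 63, 61, 38, 21, 13, 6]
The 5th element (1-indexed) is at index 4.
Value = 63
Final answer: 63


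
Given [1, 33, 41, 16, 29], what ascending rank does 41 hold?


Sort ascending: [1, 16, 29, 33, 41]
Find 41 in the sorted list.
41 is at position 5 (1-indexed).
Final answer: 5


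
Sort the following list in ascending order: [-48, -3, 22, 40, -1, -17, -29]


Original list: [-48, -3, 22, 40, -1, -17, -29]
Repeatedly take the smallest remaining element:
  Remaining [-48, -3, 22, 40, -1, -17, -29] -> smallest is -48
  Remaining [-3, 22, 40, -1, -17, -29] -> smallest is -29
  Remaining [-3, 22, 40, -1, -17] -> smallest is -17
  Remaining [-3, 22, 40, -1] -> smallest is -3
  Remaining [22, 40, -1] -> smallest is -1
  Remaining [22, 40] -> smallest is 22
  Remaining [40] -> smallest is 40
Collecting the picks in order gives the sorted list.
Final answer: [-48, -29, -17, -3, -1, 22, 40]


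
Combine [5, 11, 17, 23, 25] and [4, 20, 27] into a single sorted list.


List A: [5, 11, 17, 23, 25]
List B: [4, 20, 27]
Repeatedly compare the front elements and take the smaller:
  5 vs 4 -> take 4
  5 vs 20 -> take 5
  11 vs 20 -> take 11
  17 vs 20 -> take 17
  23 vs 20 -> take 20
  23 vs 27 -> take 23
  25 vs 27 -> take 25
  A is exhausted; append the rest of B: [27]
Final answer: [4, 5, 11, 17, 20, 23, 25, 27]


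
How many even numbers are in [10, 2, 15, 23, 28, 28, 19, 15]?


Check each element:
  10 is even
  2 is even
  15 is odd
  23 is odd
  28 is even
  28 is even
  19 is odd
  15 is odd
Evens: [10, 2, 28, 28]
Count of evens = 4
Final answer: 4


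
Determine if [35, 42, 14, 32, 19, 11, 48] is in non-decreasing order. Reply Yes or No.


Check consecutive pairs:
  35 <= 42? True
  42 <= 14? False
  14 <= 32? True
  32 <= 19? False
  19 <= 11? False
  11 <= 48? True
3 consecutive pair(s) are out of order, so the list is not sorted.
Final answer: No


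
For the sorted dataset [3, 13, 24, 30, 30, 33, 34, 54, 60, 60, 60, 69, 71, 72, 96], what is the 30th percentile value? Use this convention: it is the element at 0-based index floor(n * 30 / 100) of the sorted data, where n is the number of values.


The dataset has n = 15 elements.
Index = floor(15 * 30 / 100) = floor(450 / 100) = floor(4.5) = 4
Counting from index 0 in the sorted data, the element at index 4 is 30.
Final answer: 30


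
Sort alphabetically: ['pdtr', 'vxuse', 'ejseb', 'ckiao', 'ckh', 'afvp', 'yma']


Compare strings character by character (the first differing letter decides):
  'afvp' < 'ckh' since 'a' < 'c' at position 1
  'ckh' < 'ckiao' since 'h' < 'i' at position 3
  'ckiao' < 'ejseb' since 'c' < 'e' at position 1
  'ejseb' < 'pdtr' since 'e' < 'p' at position 1
  'pdtr' < 'vxuse' since 'p' < 'v' at position 1
  'vxuse' < 'yma' since 'v' < 'y' at position 1
Chaining these comparisons gives the alphabetical order.
Final answer: ['afvp', 'ckh', 'ckiao', 'ejseb', 'pdtr', 'vxuse', 'yma']


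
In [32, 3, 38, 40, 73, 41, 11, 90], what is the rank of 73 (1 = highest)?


Sort descending: [90, 73, 41, 40, 38, 32, 11, 3]
Find 73 in the sorted list.
73 is at position 2.
Final answer: 2


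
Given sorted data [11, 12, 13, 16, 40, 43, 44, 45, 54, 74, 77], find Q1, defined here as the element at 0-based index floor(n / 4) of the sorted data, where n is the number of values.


The list has n = 11 elements.
Q1 index = floor(11 / 4) = floor(2.75) = 2
Counting from index 0 in the sorted data, the element at index 2 is 13.
Final answer: 13


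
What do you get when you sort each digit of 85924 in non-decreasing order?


The number 85924 has digits: 8, 5, 9, 2, 4
Sorted: 2, 4, 5, 8, 9
Joining the sorted digits gives the result.
Final answer: 24589


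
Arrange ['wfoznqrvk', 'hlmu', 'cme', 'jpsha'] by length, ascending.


Compute lengths:
  'wfoznqrvk' has length 9
  'hlmu' has length 4
  'cme' has length 3
  'jpsha' has length 5
Lengths in increasing order: 3 < 4 < 5 < 9
Listing the words in that order gives the answer.
Final answer: ['cme', 'hlmu', 'jpsha', 'wfoznqrvk']


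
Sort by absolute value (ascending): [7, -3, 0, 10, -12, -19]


Compute absolute values:
  |7| = 7
  |-3| = 3
  |0| = 0
  |10| = 10
  |-12| = 12
  |-19| = 19
Absolute values in increasing order: 0 < 3 < 7 < 10 < 12 < 19
Listing the original numbers in that order gives the answer.
Final answer: [0, -3, 7, 10, -12, -19]


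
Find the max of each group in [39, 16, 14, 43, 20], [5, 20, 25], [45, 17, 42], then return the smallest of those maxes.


Find max of each group:
  Group 1: [39, 16, 14, 43, 20] -> max = 43
  Group 2: [5, 20, 25] -> max = 25
  Group 3: [45, 17, 42] -> max = 45
Maxes: [43, 25, 45]
Minimum of maxes = 25
Final answer: 25


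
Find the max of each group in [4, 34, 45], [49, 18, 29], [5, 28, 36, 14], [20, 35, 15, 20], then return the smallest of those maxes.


Find max of each group:
  Group 1: [4, 34, 45] -> max = 45
  Group 2: [49, 18, 29] -> max = 49
  Group 3: [5, 28, 36, 14] -> max = 36
  Group 4: [20, 35, 15, 20] -> max = 35
Maxes: [45, 49, 36, 35]
Minimum of maxes = 35
Final answer: 35


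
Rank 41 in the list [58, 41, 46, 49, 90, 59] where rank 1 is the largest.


Sort descending: [90, 59, 58, 49, 46, 41]
Find 41 in the sorted list.
41 is at position 6.
Final answer: 6


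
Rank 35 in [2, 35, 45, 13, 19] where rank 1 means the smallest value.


Sort ascending: [2, 13, 19, 35, 45]
Find 35 in the sorted list.
35 is at position 4 (1-indexed).
Final answer: 4


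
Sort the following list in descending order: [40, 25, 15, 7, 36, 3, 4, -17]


Original list: [40, 25, 15, 7, 36, 3, 4, -17]
Repeatedly take the largest remaining element:
  Remaining [40, 25, 15, 7, 36, 3, 4, -17] -> largest is 40
  Remaining [25, 15, 7, 36, 3, 4, -17] -> largest is 36
  Remaining [25, 15, 7, 3, 4, -17] -> largest is 25
  Remaining [15, 7, 3, 4, -17] -> largest is 15
  Remaining [7, 3, 4, -17] -> largest is 7
  Remaining [3, 4, -17] -> largest is 4
  Remaining [3, -17] -> largest is 3
  Remaining [-17] -> largest is -17
Collecting the picks in order gives the descending list.
Final answer: [40, 36, 25, 15, 7, 4, 3, -17]


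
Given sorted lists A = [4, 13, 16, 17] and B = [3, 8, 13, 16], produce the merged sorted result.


List A: [4, 13, 16, 17]
List B: [3, 8, 13, 16]
Repeatedly compare the front elements and take the smaller:
  4 vs 3 -> take 3
  4 vs 8 -> take 4
  13 vs 8 -> take 8
  13 vs 13 -> take 13
  16 vs 13 -> take 13
  16 vs 16 -> take 16
  17 vs 16 -> take 16
  B is exhausted; append the rest of A: [17]
Final answer: [3, 4, 8, 13, 13, 16, 16, 17]


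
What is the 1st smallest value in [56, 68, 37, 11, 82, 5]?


Sort ascending: [5, 11, 37, 56, 68, 82]
The 1st element (1-indexed) is at index 0.
Value = 5
Final answer: 5


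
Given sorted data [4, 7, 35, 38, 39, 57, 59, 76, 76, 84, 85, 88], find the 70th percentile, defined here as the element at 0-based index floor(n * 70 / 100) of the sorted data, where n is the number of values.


The dataset has n = 12 elements.
Index = floor(12 * 70 / 100) = floor(840 / 100) = floor(8.4) = 8
Counting from index 0 in the sorted data, the element at index 8 is 76.
Final answer: 76


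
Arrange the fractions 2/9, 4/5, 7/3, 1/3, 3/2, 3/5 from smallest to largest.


Convert to decimal for comparison:
  2/9 = 0.2222
  4/5 = 0.8
  7/3 = 2.3333
  1/3 = 0.3333
  3/2 = 1.5
  3/5 = 0.6
Decimals in increasing order: 0.2222 < 0.3333 < 0.6 < 0.8 < 1.5 < 2.3333
Writing each back as its fraction gives the sorted order.
Final answer: 2/9, 1/3, 3/5, 4/5, 3/2, 7/3


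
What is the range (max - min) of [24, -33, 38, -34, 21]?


Maximum value: 38
Minimum value: -34
Range = 38 - (-34) = 72
Final answer: 72


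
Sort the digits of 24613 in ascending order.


The number 24613 has digits: 2, 4, 6, 1, 3
Sorted: 1, 2, 3, 4, 6
Joining the sorted digits gives the result.
Final answer: 12346


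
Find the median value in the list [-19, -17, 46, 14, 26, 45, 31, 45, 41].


First, sort the list: [-19, -17, 14, 26, 31, 41, 45, 45, 46]
The list has 9 elements (odd count).
The middle index is 4 (0-based), and the element there is 31.
Final answer: 31


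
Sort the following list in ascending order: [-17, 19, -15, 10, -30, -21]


Original list: [-17, 19, -15, 10, -30, -21]
Repeatedly take the smallest remaining element:
  Remaining [-17, 19, -15, 10, -30, -21] -> smallest is -30
  Remaining [-17, 19, -15, 10, -21] -> smallest is -21
  Remaining [-17, 19, -15, 10] -> smallest is -17
  Remaining [19, -15, 10] -> smallest is -15
  Remaining [19, 10] -> smallest is 10
  Remaining [19] -> smallest is 19
Collecting the picks in order gives the sorted list.
Final answer: [-30, -21, -17, -15, 10, 19]


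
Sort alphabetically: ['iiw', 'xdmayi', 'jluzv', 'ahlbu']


Compare strings character by character (the first differing letter decides):
  'ahlbu' < 'iiw' since 'a' < 'i' at position 1
  'iiw' < 'jluzv' since 'i' < 'j' at position 1
  'jluzv' < 'xdmayi' since 'j' < 'x' at position 1
Chaining these comparisons gives the alphabetical order.
Final answer: ['ahlbu', 'iiw', 'jluzv', 'xdmayi']


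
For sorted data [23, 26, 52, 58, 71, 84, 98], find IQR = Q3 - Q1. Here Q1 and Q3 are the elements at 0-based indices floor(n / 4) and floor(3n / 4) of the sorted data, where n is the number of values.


The data has n = 7 elements.
Q1 index = floor(7 / 4) = floor(1.75) = 1; Q3 index = floor(3 * 7 / 4) = floor(5.25) = 5
Q1 = element at index 1 = 26
Q3 = element at index 5 = 84
IQR = 84 - 26 = 58
Final answer: 58


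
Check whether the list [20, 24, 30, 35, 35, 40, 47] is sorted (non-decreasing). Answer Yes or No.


Check consecutive pairs:
  20 <= 24? True
  24 <= 30? True
  30 <= 35? True
  35 <= 35? True
  35 <= 40? True
  40 <= 47? True
Every consecutive pair is in order, so the list is non-decreasing.
Final answer: Yes


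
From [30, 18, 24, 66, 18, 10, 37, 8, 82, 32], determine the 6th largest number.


Sort descending: [82, 66, 37, 32, 30, 24, 18, 18, 10, 8]
The 6th element (1-indexed) is at index 5.
Value = 24
Final answer: 24


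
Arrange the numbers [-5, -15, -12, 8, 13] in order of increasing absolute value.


Compute absolute values:
  |-5| = 5
  |-15| = 15
  |-12| = 12
  |8| = 8
  |13| = 13
Absolute values in increasing order: 5 < 8 < 12 < 13 < 15
Listing the original numbers in that order gives the answer.
Final answer: [-5, 8, -12, 13, -15]


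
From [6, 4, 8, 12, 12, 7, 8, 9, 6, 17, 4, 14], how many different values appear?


List all unique values:
Distinct values: [4, 6, 7, 8, 9, 12, 14, 17]
Count = 8
Final answer: 8


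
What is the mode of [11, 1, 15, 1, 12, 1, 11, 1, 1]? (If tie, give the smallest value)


Count the frequency of each value:
  1 appears 5 time(s)
  11 appears 2 time(s)
  12 appears 1 time(s)
  15 appears 1 time(s)
Maximum frequency is 5.
Only 1 reaches that frequency, so it is the mode.
Final answer: 1


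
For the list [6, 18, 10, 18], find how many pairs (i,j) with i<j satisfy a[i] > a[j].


For each element, count the later elements that are smaller than it:
  6 (index 0): smaller elements after it = [] -> 0
  18 (index 1): smaller elements after it = [10] -> 1
  10 (index 2): smaller elements after it = [] -> 0
Total inversions = 0 + 1 + 0 = 1
Final answer: 1


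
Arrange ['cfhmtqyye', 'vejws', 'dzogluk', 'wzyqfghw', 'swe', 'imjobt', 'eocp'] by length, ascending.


Compute lengths:
  'cfhmtqyye' has length 9
  'vejws' has length 5
  'dzogluk' has length 7
  'wzyqfghw' has length 8
  'swe' has length 3
  'imjobt' has length 6
  'eocp' has length 4
Lengths in increasing order: 3 < 4 < 5 < 6 < 7 < 8 < 9
Listing the words in that order gives the answer.
Final answer: ['swe', 'eocp', 'vejws', 'imjobt', 'dzogluk', 'wzyqfghw', 'cfhmtqyye']


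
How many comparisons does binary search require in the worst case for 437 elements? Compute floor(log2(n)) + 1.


Binary search halves the search space each step.
Maximum comparisons = floor(log2(437)) + 1
log2(437) = 8.7715
floor(log2(437)) = 8, so 8 + 1 = 9
Final answer: 9


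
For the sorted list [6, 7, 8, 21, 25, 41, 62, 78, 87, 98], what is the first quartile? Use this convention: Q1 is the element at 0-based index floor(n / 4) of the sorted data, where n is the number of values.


The list has n = 10 elements.
Q1 index = floor(10 / 4) = floor(2.5) = 2
Counting from index 0 in the sorted data, the element at index 2 is 8.
Final answer: 8


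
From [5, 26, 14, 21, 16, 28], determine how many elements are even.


Check each element:
  5 is odd
  26 is even
  14 is even
  21 is odd
  16 is even
  28 is even
Evens: [26, 14, 16, 28]
Count of evens = 4
Final answer: 4


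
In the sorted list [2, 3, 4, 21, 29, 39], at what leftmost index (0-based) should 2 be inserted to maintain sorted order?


List is sorted: [2, 3, 4, 21, 29, 39]
We need the leftmost position where 2 can be inserted, i.e. the first index whose element is >= 2 (or the end of the list if none is).
Binary search with low=0, high=6 (0-based indices):
  low=0, high=6, mid=3: a[3]=21 >= 2, so high = 3
  low=0, high=3, mid=1: a[1]=3 >= 2, so high = 1
  low=0, high=1, mid=0: a[0]=2 >= 2, so high = 0
Now low = high = 0, so the insertion index is 0.
Final answer: 0


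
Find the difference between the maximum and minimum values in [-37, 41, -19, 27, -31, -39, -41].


Maximum value: 41
Minimum value: -41
Range = 41 - (-41) = 82
Final answer: 82


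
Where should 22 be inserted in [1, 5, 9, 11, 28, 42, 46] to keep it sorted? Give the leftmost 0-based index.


List is sorted: [1, 5, 9, 11, 28, 42, 46]
We need the leftmost position where 22 can be inserted, i.e. the first index whose element is >= 22 (or the end of the list if none is).
Binary search with low=0, high=7 (0-based indices):
  low=0, high=7, mid=3: a[3]=11 < 22, so low = 4
  low=4, high=7, mid=5: a[5]=42 >= 22, so high = 5
  low=4, high=5, mid=4: a[4]=28 >= 22, so high = 4
Now low = high = 4, so the insertion index is 4.
Final answer: 4


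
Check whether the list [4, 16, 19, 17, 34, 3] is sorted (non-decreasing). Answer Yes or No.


Check consecutive pairs:
  4 <= 16? True
  16 <= 19? True
  19 <= 17? False
  17 <= 34? True
  34 <= 3? False
2 consecutive pair(s) are out of order, so the list is not sorted.
Final answer: No


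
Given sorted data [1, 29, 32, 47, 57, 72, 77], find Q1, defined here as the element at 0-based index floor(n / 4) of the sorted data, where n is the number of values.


The list has n = 7 elements.
Q1 index = floor(7 / 4) = floor(1.75) = 1
Counting from index 0 in the sorted data, the element at index 1 is 29.
Final answer: 29


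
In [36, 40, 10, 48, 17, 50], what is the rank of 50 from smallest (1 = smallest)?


Sort ascending: [10, 17, 36, 40, 48, 50]
Find 50 in the sorted list.
50 is at position 6 (1-indexed).
Final answer: 6


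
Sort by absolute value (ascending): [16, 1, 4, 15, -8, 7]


Compute absolute values:
  |16| = 16
  |1| = 1
  |4| = 4
  |15| = 15
  |-8| = 8
  |7| = 7
Absolute values in increasing order: 1 < 4 < 7 < 8 < 15 < 16
Listing the original numbers in that order gives the answer.
Final answer: [1, 4, 7, -8, 15, 16]


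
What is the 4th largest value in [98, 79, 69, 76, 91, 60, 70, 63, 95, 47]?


Sort descending: [98, 95, 91, 79, 76, 70, 69, 63, 60, 47]
The 4th element (1-indexed) is at index 3.
Value = 79
Final answer: 79


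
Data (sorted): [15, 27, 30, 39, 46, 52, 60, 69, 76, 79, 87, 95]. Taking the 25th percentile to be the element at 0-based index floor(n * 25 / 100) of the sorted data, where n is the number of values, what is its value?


The dataset has n = 12 elements.
Index = floor(12 * 25 / 100) = floor(300 / 100) = floor(3) = 3
Counting from index 0 in the sorted data, the element at index 3 is 39.
Final answer: 39


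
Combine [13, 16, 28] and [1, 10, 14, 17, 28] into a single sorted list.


List A: [13, 16, 28]
List B: [1, 10, 14, 17, 28]
Repeatedly compare the front elements and take the smaller:
  13 vs 1 -> take 1
  13 vs 10 -> take 10
  13 vs 14 -> take 13
  16 vs 14 -> take 14
  16 vs 17 -> take 16
  28 vs 17 -> take 17
  28 vs 28 -> take 28
  A is exhausted; append the rest of B: [28]
Final answer: [1, 10, 13, 14, 16, 17, 28, 28]


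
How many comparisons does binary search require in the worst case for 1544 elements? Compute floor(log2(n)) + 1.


Binary search halves the search space each step.
Maximum comparisons = floor(log2(1544)) + 1
log2(1544) = 10.5925
floor(log2(1544)) = 10, so 10 + 1 = 11
Final answer: 11


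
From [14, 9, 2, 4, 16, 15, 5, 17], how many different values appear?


List all unique values:
Distinct values: [2, 4, 5, 9, 14, 15, 16, 17]
Count = 8
Final answer: 8


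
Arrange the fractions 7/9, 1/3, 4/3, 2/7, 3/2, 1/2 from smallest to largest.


Convert to decimal for comparison:
  7/9 = 0.7778
  1/3 = 0.3333
  4/3 = 1.3333
  2/7 = 0.2857
  3/2 = 1.5
  1/2 = 0.5
Decimals in increasing order: 0.2857 < 0.3333 < 0.5 < 0.7778 < 1.3333 < 1.5
Writing each back as its fraction gives the sorted order.
Final answer: 2/7, 1/3, 1/2, 7/9, 4/3, 3/2


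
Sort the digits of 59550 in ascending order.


The number 59550 has digits: 5, 9, 5, 5, 0
Sorted: 0, 5, 5, 5, 9
Joining the sorted digits gives the result.
Final answer: 05559


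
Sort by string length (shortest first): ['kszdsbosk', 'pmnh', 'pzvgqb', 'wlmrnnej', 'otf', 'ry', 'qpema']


Compute lengths:
  'kszdsbosk' has length 9
  'pmnh' has length 4
  'pzvgqb' has length 6
  'wlmrnnej' has length 8
  'otf' has length 3
  'ry' has length 2
  'qpema' has length 5
Lengths in increasing order: 2 < 3 < 4 < 5 < 6 < 8 < 9
Listing the words in that order gives the answer.
Final answer: ['ry', 'otf', 'pmnh', 'qpema', 'pzvgqb', 'wlmrnnej', 'kszdsbosk']


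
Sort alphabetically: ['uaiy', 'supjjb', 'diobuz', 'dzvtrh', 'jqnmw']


Compare strings character by character (the first differing letter decides):
  'diobuz' < 'dzvtrh' since 'i' < 'z' at position 2
  'dzvtrh' < 'jqnmw' since 'd' < 'j' at position 1
  'jqnmw' < 'supjjb' since 'j' < 's' at position 1
  'supjjb' < 'uaiy' since 's' < 'u' at position 1
Chaining these comparisons gives the alphabetical order.
Final answer: ['diobuz', 'dzvtrh', 'jqnmw', 'supjjb', 'uaiy']


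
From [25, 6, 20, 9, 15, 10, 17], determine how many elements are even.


Check each element:
  25 is odd
  6 is even
  20 is even
  9 is odd
  15 is odd
  10 is even
  17 is odd
Evens: [6, 20, 10]
Count of evens = 3
Final answer: 3


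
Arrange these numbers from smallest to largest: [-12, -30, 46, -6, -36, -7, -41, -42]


Original list: [-12, -30, 46, -6, -36, -7, -41, -42]
Repeatedly take the smallest remaining element:
  Remaining [-12, -30, 46, -6, -36, -7, -41, -42] -> smallest is -42
  Remaining [-12, -30, 46, -6, -36, -7, -41] -> smallest is -41
  Remaining [-12, -30, 46, -6, -36, -7] -> smallest is -36
  Remaining [-12, -30, 46, -6, -7] -> smallest is -30
  Remaining [-12, 46, -6, -7] -> smallest is -12
  Remaining [46, -6, -7] -> smallest is -7
  Remaining [46, -6] -> smallest is -6
  Remaining [46] -> smallest is 46
Collecting the picks in order gives the sorted list.
Final answer: [-42, -41, -36, -30, -12, -7, -6, 46]


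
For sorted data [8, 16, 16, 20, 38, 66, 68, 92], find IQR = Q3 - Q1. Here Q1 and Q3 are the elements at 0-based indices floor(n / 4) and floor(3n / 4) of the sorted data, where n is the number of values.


The data has n = 8 elements.
Q1 index = floor(8 / 4) = floor(2) = 2; Q3 index = floor(3 * 8 / 4) = floor(6) = 6
Q1 = element at index 2 = 16
Q3 = element at index 6 = 68
IQR = 68 - 16 = 52
Final answer: 52


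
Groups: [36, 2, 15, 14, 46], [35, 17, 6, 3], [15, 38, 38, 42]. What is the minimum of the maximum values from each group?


Find max of each group:
  Group 1: [36, 2, 15, 14, 46] -> max = 46
  Group 2: [35, 17, 6, 3] -> max = 35
  Group 3: [15, 38, 38, 42] -> max = 42
Maxes: [46, 35, 42]
Minimum of maxes = 35
Final answer: 35


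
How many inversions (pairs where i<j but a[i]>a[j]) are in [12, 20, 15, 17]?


For each element, count the later elements that are smaller than it:
  12 (index 0): smaller elements after it = [] -> 0
  20 (index 1): smaller elements after it = [15, 17] -> 2
  15 (index 2): smaller elements after it = [] -> 0
Total inversions = 0 + 2 + 0 = 2
Final answer: 2


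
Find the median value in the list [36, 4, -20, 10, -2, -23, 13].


First, sort the list: [-23, -20, -2, 4, 10, 13, 36]
The list has 7 elements (odd count).
The middle index is 3 (0-based), and the element there is 4.
Final answer: 4


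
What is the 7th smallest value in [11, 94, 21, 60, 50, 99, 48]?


Sort ascending: [11, 21, 48, 50, 60, 94, 99]
The 7th element (1-indexed) is at index 6.
Value = 99
Final answer: 99


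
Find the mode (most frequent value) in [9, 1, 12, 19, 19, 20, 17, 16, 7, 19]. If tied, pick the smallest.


Count the frequency of each value:
  1 appears 1 time(s)
  7 appears 1 time(s)
  9 appears 1 time(s)
  12 appears 1 time(s)
  16 appears 1 time(s)
  17 appears 1 time(s)
  19 appears 3 time(s)
  20 appears 1 time(s)
Maximum frequency is 3.
Only 19 reaches that frequency, so it is the mode.
Final answer: 19


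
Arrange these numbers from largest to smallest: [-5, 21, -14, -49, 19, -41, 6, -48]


Original list: [-5, 21, -14, -49, 19, -41, 6, -48]
Repeatedly take the largest remaining element:
  Remaining [-5, 21, -14, -49, 19, -41, 6, -48] -> largest is 21
  Remaining [-5, -14, -49, 19, -41, 6, -48] -> largest is 19
  Remaining [-5, -14, -49, -41, 6, -48] -> largest is 6
  Remaining [-5, -14, -49, -41, -48] -> largest is -5
  Remaining [-14, -49, -41, -48] -> largest is -14
  Remaining [-49, -41, -48] -> largest is -41
  Remaining [-49, -48] -> largest is -48
  Remaining [-49] -> largest is -49
Collecting the picks in order gives the descending list.
Final answer: [21, 19, 6, -5, -14, -41, -48, -49]


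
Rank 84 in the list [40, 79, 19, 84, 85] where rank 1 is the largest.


Sort descending: [85, 84, 79, 40, 19]
Find 84 in the sorted list.
84 is at position 2.
Final answer: 2


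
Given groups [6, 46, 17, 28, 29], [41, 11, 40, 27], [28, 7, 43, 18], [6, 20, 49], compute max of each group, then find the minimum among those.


Find max of each group:
  Group 1: [6, 46, 17, 28, 29] -> max = 46
  Group 2: [41, 11, 40, 27] -> max = 41
  Group 3: [28, 7, 43, 18] -> max = 43
  Group 4: [6, 20, 49] -> max = 49
Maxes: [46, 41, 43, 49]
Minimum of maxes = 41
Final answer: 41


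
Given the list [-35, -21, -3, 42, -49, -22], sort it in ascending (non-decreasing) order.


Original list: [-35, -21, -3, 42, -49, -22]
Repeatedly take the smallest remaining element:
  Remaining [-35, -21, -3, 42, -49, -22] -> smallest is -49
  Remaining [-35, -21, -3, 42, -22] -> smallest is -35
  Remaining [-21, -3, 42, -22] -> smallest is -22
  Remaining [-21, -3, 42] -> smallest is -21
  Remaining [-3, 42] -> smallest is -3
  Remaining [42] -> smallest is 42
Collecting the picks in order gives the sorted list.
Final answer: [-49, -35, -22, -21, -3, 42]


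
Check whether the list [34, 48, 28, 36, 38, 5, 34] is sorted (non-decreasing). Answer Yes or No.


Check consecutive pairs:
  34 <= 48? True
  48 <= 28? False
  28 <= 36? True
  36 <= 38? True
  38 <= 5? False
  5 <= 34? True
2 consecutive pair(s) are out of order, so the list is not sorted.
Final answer: No


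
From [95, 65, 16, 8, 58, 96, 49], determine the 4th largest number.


Sort descending: [96, 95, 65, 58, 49, 16, 8]
The 4th element (1-indexed) is at index 3.
Value = 58
Final answer: 58


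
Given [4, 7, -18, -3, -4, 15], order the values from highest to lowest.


Original list: [4, 7, -18, -3, -4, 15]
Repeatedly take the largest remaining element:
  Remaining [4, 7, -18, -3, -4, 15] -> largest is 15
  Remaining [4, 7, -18, -3, -4] -> largest is 7
  Remaining [4, -18, -3, -4] -> largest is 4
  Remaining [-18, -3, -4] -> largest is -3
  Remaining [-18, -4] -> largest is -4
  Remaining [-18] -> largest is -18
Collecting the picks in order gives the descending list.
Final answer: [15, 7, 4, -3, -4, -18]


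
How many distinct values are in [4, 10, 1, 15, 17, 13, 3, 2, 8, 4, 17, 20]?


List all unique values:
Distinct values: [1, 2, 3, 4, 8, 10, 13, 15, 17, 20]
Count = 10
Final answer: 10


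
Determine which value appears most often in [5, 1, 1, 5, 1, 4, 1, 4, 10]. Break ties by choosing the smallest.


Count the frequency of each value:
  1 appears 4 time(s)
  4 appears 2 time(s)
  5 appears 2 time(s)
  10 appears 1 time(s)
Maximum frequency is 4.
Only 1 reaches that frequency, so it is the mode.
Final answer: 1


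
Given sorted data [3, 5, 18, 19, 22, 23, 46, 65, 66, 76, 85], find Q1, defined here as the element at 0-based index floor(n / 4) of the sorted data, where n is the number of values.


The list has n = 11 elements.
Q1 index = floor(11 / 4) = floor(2.75) = 2
Counting from index 0 in the sorted data, the element at index 2 is 18.
Final answer: 18


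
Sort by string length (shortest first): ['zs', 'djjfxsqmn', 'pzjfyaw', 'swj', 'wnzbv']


Compute lengths:
  'zs' has length 2
  'djjfxsqmn' has length 9
  'pzjfyaw' has length 7
  'swj' has length 3
  'wnzbv' has length 5
Lengths in increasing order: 2 < 3 < 5 < 7 < 9
Listing the words in that order gives the answer.
Final answer: ['zs', 'swj', 'wnzbv', 'pzjfyaw', 'djjfxsqmn']


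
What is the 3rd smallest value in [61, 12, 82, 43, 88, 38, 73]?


Sort ascending: [12, 38, 43, 61, 73, 82, 88]
The 3rd element (1-indexed) is at index 2.
Value = 43
Final answer: 43


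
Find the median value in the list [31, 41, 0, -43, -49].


First, sort the list: [-49, -43, 0, 31, 41]
The list has 5 elements (odd count).
The middle index is 2 (0-based), and the element there is 0.
Final answer: 0


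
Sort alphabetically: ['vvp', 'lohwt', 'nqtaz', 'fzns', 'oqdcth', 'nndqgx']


Compare strings character by character (the first differing letter decides):
  'fzns' < 'lohwt' since 'f' < 'l' at position 1
  'lohwt' < 'nndqgx' since 'l' < 'n' at position 1
  'nndqgx' < 'nqtaz' since 'n' < 'q' at position 2
  'nqtaz' < 'oqdcth' since 'n' < 'o' at position 1
  'oqdcth' < 'vvp' since 'o' < 'v' at position 1
Chaining these comparisons gives the alphabetical order.
Final answer: ['fzns', 'lohwt', 'nndqgx', 'nqtaz', 'oqdcth', 'vvp']


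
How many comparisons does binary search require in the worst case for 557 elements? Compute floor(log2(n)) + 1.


Binary search halves the search space each step.
Maximum comparisons = floor(log2(557)) + 1
log2(557) = 9.1215
floor(log2(557)) = 9, so 9 + 1 = 10
Final answer: 10


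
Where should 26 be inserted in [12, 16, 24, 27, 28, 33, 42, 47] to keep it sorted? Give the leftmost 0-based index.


List is sorted: [12, 16, 24, 27, 28, 33, 42, 47]
We need the leftmost position where 26 can be inserted, i.e. the first index whose element is >= 26 (or the end of the list if none is).
Binary search with low=0, high=8 (0-based indices):
  low=0, high=8, mid=4: a[4]=28 >= 26, so high = 4
  low=0, high=4, mid=2: a[2]=24 < 26, so low = 3
  low=3, high=4, mid=3: a[3]=27 >= 26, so high = 3
Now low = high = 3, so the insertion index is 3.
Final answer: 3


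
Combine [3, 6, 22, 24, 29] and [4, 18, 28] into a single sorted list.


List A: [3, 6, 22, 24, 29]
List B: [4, 18, 28]
Repeatedly compare the front elements and take the smaller:
  3 vs 4 -> take 3
  6 vs 4 -> take 4
  6 vs 18 -> take 6
  22 vs 18 -> take 18
  22 vs 28 -> take 22
  24 vs 28 -> take 24
  29 vs 28 -> take 28
  B is exhausted; append the rest of A: [29]
Final answer: [3, 4, 6, 18, 22, 24, 28, 29]


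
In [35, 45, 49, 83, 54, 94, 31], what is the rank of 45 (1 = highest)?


Sort descending: [94, 83, 54, 49, 45, 35, 31]
Find 45 in the sorted list.
45 is at position 5.
Final answer: 5


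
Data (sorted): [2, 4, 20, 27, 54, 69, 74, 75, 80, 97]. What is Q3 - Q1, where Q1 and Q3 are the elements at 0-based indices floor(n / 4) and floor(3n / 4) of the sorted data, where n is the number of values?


The data has n = 10 elements.
Q1 index = floor(10 / 4) = floor(2.5) = 2; Q3 index = floor(3 * 10 / 4) = floor(7.5) = 7
Q1 = element at index 2 = 20
Q3 = element at index 7 = 75
IQR = 75 - 20 = 55
Final answer: 55


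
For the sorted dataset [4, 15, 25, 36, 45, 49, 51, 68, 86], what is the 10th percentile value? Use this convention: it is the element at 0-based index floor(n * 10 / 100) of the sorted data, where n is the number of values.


The dataset has n = 9 elements.
Index = floor(9 * 10 / 100) = floor(90 / 100) = floor(0.9) = 0
Counting from index 0 in the sorted data, the element at index 0 is 4.
Final answer: 4


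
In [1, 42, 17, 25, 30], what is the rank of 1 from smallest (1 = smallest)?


Sort ascending: [1, 17, 25, 30, 42]
Find 1 in the sorted list.
1 is at position 1 (1-indexed).
Final answer: 1


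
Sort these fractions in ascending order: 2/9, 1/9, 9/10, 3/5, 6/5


Convert to decimal for comparison:
  2/9 = 0.2222
  1/9 = 0.1111
  9/10 = 0.9
  3/5 = 0.6
  6/5 = 1.2
Decimals in increasing order: 0.1111 < 0.2222 < 0.6 < 0.9 < 1.2
Writing each back as its fraction gives the sorted order.
Final answer: 1/9, 2/9, 3/5, 9/10, 6/5


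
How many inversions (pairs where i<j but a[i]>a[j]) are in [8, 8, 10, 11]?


For each element, count the later elements that are smaller than it:
  8 (index 0): smaller elements after it = [] -> 0
  8 (index 1): smaller elements after it = [] -> 0
  10 (index 2): smaller elements after it = [] -> 0
Total inversions = 0 + 0 + 0 = 0
Final answer: 0


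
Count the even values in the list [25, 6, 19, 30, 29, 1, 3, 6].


Check each element:
  25 is odd
  6 is even
  19 is odd
  30 is even
  29 is odd
  1 is odd
  3 is odd
  6 is even
Evens: [6, 30, 6]
Count of evens = 3
Final answer: 3


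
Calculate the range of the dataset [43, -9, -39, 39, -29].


Maximum value: 43
Minimum value: -39
Range = 43 - (-39) = 82
Final answer: 82


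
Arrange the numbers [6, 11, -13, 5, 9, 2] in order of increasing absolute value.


Compute absolute values:
  |6| = 6
  |11| = 11
  |-13| = 13
  |5| = 5
  |9| = 9
  |2| = 2
Absolute values in increasing order: 2 < 5 < 6 < 9 < 11 < 13
Listing the original numbers in that order gives the answer.
Final answer: [2, 5, 6, 9, 11, -13]


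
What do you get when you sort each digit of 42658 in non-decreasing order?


The number 42658 has digits: 4, 2, 6, 5, 8
Sorted: 2, 4, 5, 6, 8
Joining the sorted digits gives the result.
Final answer: 24568


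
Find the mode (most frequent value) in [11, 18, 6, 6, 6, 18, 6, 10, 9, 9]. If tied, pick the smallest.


Count the frequency of each value:
  6 appears 4 time(s)
  9 appears 2 time(s)
  10 appears 1 time(s)
  11 appears 1 time(s)
  18 appears 2 time(s)
Maximum frequency is 4.
Only 6 reaches that frequency, so it is the mode.
Final answer: 6


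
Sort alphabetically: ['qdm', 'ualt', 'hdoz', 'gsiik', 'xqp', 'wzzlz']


Compare strings character by character (the first differing letter decides):
  'gsiik' < 'hdoz' since 'g' < 'h' at position 1
  'hdoz' < 'qdm' since 'h' < 'q' at position 1
  'qdm' < 'ualt' since 'q' < 'u' at position 1
  'ualt' < 'wzzlz' since 'u' < 'w' at position 1
  'wzzlz' < 'xqp' since 'w' < 'x' at position 1
Chaining these comparisons gives the alphabetical order.
Final answer: ['gsiik', 'hdoz', 'qdm', 'ualt', 'wzzlz', 'xqp']


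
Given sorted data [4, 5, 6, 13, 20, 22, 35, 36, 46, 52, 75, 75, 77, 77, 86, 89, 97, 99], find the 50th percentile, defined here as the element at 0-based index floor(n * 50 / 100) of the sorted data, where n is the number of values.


The dataset has n = 18 elements.
Index = floor(18 * 50 / 100) = floor(900 / 100) = floor(9) = 9
Counting from index 0 in the sorted data, the element at index 9 is 52.
Final answer: 52


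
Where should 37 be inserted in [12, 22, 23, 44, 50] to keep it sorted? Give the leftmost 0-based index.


List is sorted: [12, 22, 23, 44, 50]
We need the leftmost position where 37 can be inserted, i.e. the first index whose element is >= 37 (or the end of the list if none is).
Binary search with low=0, high=5 (0-based indices):
  low=0, high=5, mid=2: a[2]=23 < 37, so low = 3
  low=3, high=5, mid=4: a[4]=50 >= 37, so high = 4
  low=3, high=4, mid=3: a[3]=44 >= 37, so high = 3
Now low = high = 3, so the insertion index is 3.
Final answer: 3


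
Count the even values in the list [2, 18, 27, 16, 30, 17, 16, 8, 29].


Check each element:
  2 is even
  18 is even
  27 is odd
  16 is even
  30 is even
  17 is odd
  16 is even
  8 is even
  29 is odd
Evens: [2, 18, 16, 30, 16, 8]
Count of evens = 6
Final answer: 6


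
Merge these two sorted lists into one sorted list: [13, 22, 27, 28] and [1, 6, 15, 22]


List A: [13, 22, 27, 28]
List B: [1, 6, 15, 22]
Repeatedly compare the front elements and take the smaller:
  13 vs 1 -> take 1
  13 vs 6 -> take 6
  13 vs 15 -> take 13
  22 vs 15 -> take 15
  22 vs 22 -> take 22
  27 vs 22 -> take 22
  B is exhausted; append the rest of A: [27, 28]
Final answer: [1, 6, 13, 15, 22, 22, 27, 28]
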